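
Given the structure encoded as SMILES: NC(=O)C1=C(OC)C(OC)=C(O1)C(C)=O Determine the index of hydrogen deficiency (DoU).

5

Molecular formula: C9H11NO5.
DoU = (2C + 2 + N − H − X) / 2, where X is the halogen count and O/S are ignored.
    = (2·9 + 2 + 1 − 11 − 0) / 2 = 10 / 2 = 5.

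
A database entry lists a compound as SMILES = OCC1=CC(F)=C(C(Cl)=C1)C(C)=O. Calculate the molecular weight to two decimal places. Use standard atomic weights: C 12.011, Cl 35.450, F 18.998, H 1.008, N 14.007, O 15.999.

First, the molecular formula is C9H8ClFO2 (counting implicit H from valence).
  C: 9 × 12.011 = 108.099
  Cl: 1 × 35.450 = 35.450
  F: 1 × 18.998 = 18.998
  H: 8 × 1.008 = 8.064
  O: 2 × 15.999 = 31.998
Sum: 9×12.011 + 1×35.450 + 1×18.998 + 8×1.008 + 2×15.999 = 202.609 → 202.61 g/mol.

202.61 g/mol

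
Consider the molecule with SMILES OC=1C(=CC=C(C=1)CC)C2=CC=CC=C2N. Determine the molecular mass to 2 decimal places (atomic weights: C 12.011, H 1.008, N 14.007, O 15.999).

213.28 g/mol

First, the molecular formula is C14H15NO (counting implicit H from valence).
  C: 14 × 12.011 = 168.154
  H: 15 × 1.008 = 15.120
  N: 1 × 14.007 = 14.007
  O: 1 × 15.999 = 15.999
Sum: 14×12.011 + 15×1.008 + 1×14.007 + 1×15.999 = 213.280 → 213.28 g/mol.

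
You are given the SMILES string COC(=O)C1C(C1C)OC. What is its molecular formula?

C7H12O3

Walk through each heavy atom and fill implicit hydrogens from standard valence (C 4, N 3, O 2, S 2, halogen 1):
  atom 1: C, bond orders sum to 1 (valence 4) → 3 H
  atom 2: O, bond orders sum to 2 (valence 2) → 0 H
  atom 3: C, bond orders sum to 4 (valence 4) → 0 H
  atom 4: O, bond orders sum to 2 (valence 2) → 0 H
  atom 5: C, bond orders sum to 3 (valence 4) → 1 H
  atom 6: C, bond orders sum to 3 (valence 4) → 1 H
  atom 7: C, bond orders sum to 3 (valence 4) → 1 H
  atom 8: C, bond orders sum to 1 (valence 4) → 3 H
  atom 9: O, bond orders sum to 2 (valence 2) → 0 H
  atom 10: C, bond orders sum to 1 (valence 4) → 3 H
Totals → C:7, H:12, O:3.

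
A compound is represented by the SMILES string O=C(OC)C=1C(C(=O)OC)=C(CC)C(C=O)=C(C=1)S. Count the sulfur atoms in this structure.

1

Scan the SMILES for S atoms (remember two-letter symbols like Cl and Br are single atoms).
Sulfur count: 1.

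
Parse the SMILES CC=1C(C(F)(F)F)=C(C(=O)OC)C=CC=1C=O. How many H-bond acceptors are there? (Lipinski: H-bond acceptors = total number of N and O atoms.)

N atoms: 0; O atoms: 3.
Lipinski HBA = 0 + 3 = 3.

3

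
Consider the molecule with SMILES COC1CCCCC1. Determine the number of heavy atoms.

8

Every atom symbol written in the SMILES (organic subset) is one heavy atom; implicit H are not written.
Heavy atoms by element → C:7, O:1.
Total: 8.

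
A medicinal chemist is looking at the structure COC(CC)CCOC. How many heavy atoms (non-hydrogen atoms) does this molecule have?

9

Every atom symbol written in the SMILES (organic subset) is one heavy atom; implicit H are not written.
Heavy atoms by element → C:7, O:2.
Total: 9.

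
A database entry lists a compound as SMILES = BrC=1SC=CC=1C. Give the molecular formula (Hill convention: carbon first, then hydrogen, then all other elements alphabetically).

C5H5BrS

Walk through each heavy atom and fill implicit hydrogens from standard valence (C 4, N 3, O 2, S 2, halogen 1):
  atom 1: Br (halogen, monovalent) → 0 H
  atom 2: C, bond orders sum to 4 (valence 4) → 0 H
  atom 3: S, bond orders sum to 2 (valence 2) → 0 H
  atom 4: C, bond orders sum to 3 (valence 4) → 1 H
  atom 5: C, bond orders sum to 3 (valence 4) → 1 H
  atom 6: C, bond orders sum to 4 (valence 4) → 0 H
  atom 7: C, bond orders sum to 1 (valence 4) → 3 H
Totals → C:5, H:5, Br:1, S:1.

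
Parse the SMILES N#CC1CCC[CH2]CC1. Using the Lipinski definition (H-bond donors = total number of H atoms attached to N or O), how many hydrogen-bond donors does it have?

0

Donors: find every N or O and count the H atoms it carries.
  atom 1 (N): bond orders sum to 3 → 0 H
Lipinski HBD = 0.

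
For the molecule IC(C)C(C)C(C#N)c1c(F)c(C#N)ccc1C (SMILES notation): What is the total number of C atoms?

Count every carbon token in the SMILES (each C, including those in ring-closure positions and inside branches).
Carbon count: 14.

14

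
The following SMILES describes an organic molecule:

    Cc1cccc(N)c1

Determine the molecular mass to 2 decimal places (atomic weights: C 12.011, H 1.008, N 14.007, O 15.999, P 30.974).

107.16 g/mol

First, the molecular formula is C7H9N (counting implicit H from valence).
  C: 7 × 12.011 = 84.077
  H: 9 × 1.008 = 9.072
  N: 1 × 14.007 = 14.007
Sum: 7×12.011 + 9×1.008 + 1×14.007 = 107.156 → 107.16 g/mol.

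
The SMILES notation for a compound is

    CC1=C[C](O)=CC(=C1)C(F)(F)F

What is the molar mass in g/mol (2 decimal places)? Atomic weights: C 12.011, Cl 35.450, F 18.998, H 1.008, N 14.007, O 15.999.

First, the molecular formula is C8H7F3O (counting implicit H from valence).
  C: 8 × 12.011 = 96.088
  F: 3 × 18.998 = 56.994
  H: 7 × 1.008 = 7.056
  O: 1 × 15.999 = 15.999
Sum: 8×12.011 + 3×18.998 + 7×1.008 + 1×15.999 = 176.137 → 176.14 g/mol.

176.14 g/mol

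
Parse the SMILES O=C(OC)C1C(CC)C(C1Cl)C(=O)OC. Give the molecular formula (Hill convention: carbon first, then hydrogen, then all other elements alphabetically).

Walk through each heavy atom and fill implicit hydrogens from standard valence (C 4, N 3, O 2, S 2, halogen 1):
  atom 1: O, bond orders sum to 2 (valence 2) → 0 H
  atom 2: C, bond orders sum to 4 (valence 4) → 0 H
  atom 3: O, bond orders sum to 2 (valence 2) → 0 H
  atom 4: C, bond orders sum to 1 (valence 4) → 3 H
  atom 5: C, bond orders sum to 3 (valence 4) → 1 H
  atom 6: C, bond orders sum to 3 (valence 4) → 1 H
  atom 7: C, bond orders sum to 2 (valence 4) → 2 H
  atom 8: C, bond orders sum to 1 (valence 4) → 3 H
  atom 9: C, bond orders sum to 3 (valence 4) → 1 H
  atom 10: C, bond orders sum to 3 (valence 4) → 1 H
  atom 11: Cl (halogen, monovalent) → 0 H
  atom 12: C, bond orders sum to 4 (valence 4) → 0 H
  atom 13: O, bond orders sum to 2 (valence 2) → 0 H
  atom 14: O, bond orders sum to 2 (valence 2) → 0 H
  atom 15: C, bond orders sum to 1 (valence 4) → 3 H
Totals → C:10, H:15, Cl:1, O:4.

C10H15ClO4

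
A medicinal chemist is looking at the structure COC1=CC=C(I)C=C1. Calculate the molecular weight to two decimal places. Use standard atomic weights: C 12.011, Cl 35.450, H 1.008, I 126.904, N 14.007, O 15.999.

First, the molecular formula is C7H7IO (counting implicit H from valence).
  C: 7 × 12.011 = 84.077
  H: 7 × 1.008 = 7.056
  I: 1 × 126.904 = 126.904
  O: 1 × 15.999 = 15.999
Sum: 7×12.011 + 7×1.008 + 1×126.904 + 1×15.999 = 234.036 → 234.04 g/mol.

234.04 g/mol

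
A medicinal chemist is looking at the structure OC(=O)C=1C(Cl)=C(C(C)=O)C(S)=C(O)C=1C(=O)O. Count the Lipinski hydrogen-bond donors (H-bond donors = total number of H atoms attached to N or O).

Donors: find every N or O and count the H atoms it carries.
  atom 1 (O): bond orders sum to 1 → 1 H
  atom 3 (O): bond orders sum to 2 → 0 H
  atom 10 (O): bond orders sum to 2 → 0 H
  atom 14 (O): bond orders sum to 1 → 1 H
  atom 17 (O): bond orders sum to 2 → 0 H
  atom 18 (O): bond orders sum to 1 → 1 H
Lipinski HBD = 3.

3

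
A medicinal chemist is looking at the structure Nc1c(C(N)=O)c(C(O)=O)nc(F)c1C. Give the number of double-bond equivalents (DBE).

Molecular formula: C8H8FN3O3.
DoU = (2C + 2 + N − H − X) / 2, where X is the halogen count and O/S are ignored.
    = (2·8 + 2 + 3 − 8 − 1) / 2 = 12 / 2 = 6.

6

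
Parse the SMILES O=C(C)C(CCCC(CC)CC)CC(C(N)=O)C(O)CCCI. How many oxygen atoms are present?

3

Scan the SMILES for O atoms (remember two-letter symbols like Cl and Br are single atoms).
Oxygen count: 3.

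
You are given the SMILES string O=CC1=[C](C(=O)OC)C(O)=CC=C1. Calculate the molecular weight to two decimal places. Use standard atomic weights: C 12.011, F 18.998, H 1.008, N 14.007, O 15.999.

First, the molecular formula is C9H8O4 (counting implicit H from valence).
  C: 9 × 12.011 = 108.099
  H: 8 × 1.008 = 8.064
  O: 4 × 15.999 = 63.996
Sum: 9×12.011 + 8×1.008 + 4×15.999 = 180.159 → 180.16 g/mol.

180.16 g/mol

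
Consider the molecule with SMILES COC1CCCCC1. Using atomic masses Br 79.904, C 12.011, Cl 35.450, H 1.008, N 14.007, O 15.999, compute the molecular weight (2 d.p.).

First, the molecular formula is C7H14O (counting implicit H from valence).
  C: 7 × 12.011 = 84.077
  H: 14 × 1.008 = 14.112
  O: 1 × 15.999 = 15.999
Sum: 7×12.011 + 14×1.008 + 1×15.999 = 114.188 → 114.19 g/mol.

114.19 g/mol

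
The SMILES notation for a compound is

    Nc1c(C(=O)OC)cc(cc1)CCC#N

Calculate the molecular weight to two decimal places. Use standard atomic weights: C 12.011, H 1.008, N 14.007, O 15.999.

First, the molecular formula is C11H12N2O2 (counting implicit H from valence).
  C: 11 × 12.011 = 132.121
  H: 12 × 1.008 = 12.096
  N: 2 × 14.007 = 28.014
  O: 2 × 15.999 = 31.998
Sum: 11×12.011 + 12×1.008 + 2×14.007 + 2×15.999 = 204.229 → 204.23 g/mol.

204.23 g/mol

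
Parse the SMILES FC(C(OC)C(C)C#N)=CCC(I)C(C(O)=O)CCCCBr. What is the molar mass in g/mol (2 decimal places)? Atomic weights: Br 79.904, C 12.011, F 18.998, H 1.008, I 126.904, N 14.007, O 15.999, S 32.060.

490.15 g/mol

First, the molecular formula is C15H22BrFINO3 (counting implicit H from valence).
  Br: 1 × 79.904 = 79.904
  C: 15 × 12.011 = 180.165
  F: 1 × 18.998 = 18.998
  H: 22 × 1.008 = 22.176
  I: 1 × 126.904 = 126.904
  N: 1 × 14.007 = 14.007
  O: 3 × 15.999 = 47.997
Sum: 1×79.904 + 15×12.011 + 1×18.998 + 22×1.008 + 1×126.904 + 1×14.007 + 3×15.999 = 490.151 → 490.15 g/mol.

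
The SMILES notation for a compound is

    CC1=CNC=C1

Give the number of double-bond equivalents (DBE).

3

Degree of unsaturation = (number of rings) + (number of π bonds).
Ring closures in the SMILES: 1.
π bonds: 2 double bonds (each 1 DoU) → 2 DoU from unsaturation.
Total DoU = 1 + 2 = 3.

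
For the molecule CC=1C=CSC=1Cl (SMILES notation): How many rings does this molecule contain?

1

In SMILES, each pair of matching ring-closure digits denotes one ring-closing bond; the number of such bonds equals the number of independent rings.
Ring-closure bonds here: 1.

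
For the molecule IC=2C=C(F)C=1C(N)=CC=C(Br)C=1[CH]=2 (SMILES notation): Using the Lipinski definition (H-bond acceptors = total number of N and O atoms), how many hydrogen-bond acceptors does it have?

1

N atoms: 1; O atoms: 0.
Lipinski HBA = 1 + 0 = 1.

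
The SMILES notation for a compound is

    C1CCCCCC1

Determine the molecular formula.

C7H14

Walk through each heavy atom and fill implicit hydrogens from standard valence (C 4, N 3, O 2, S 2, halogen 1):
  atom 1: C, bond orders sum to 2 (valence 4) → 2 H
  atom 2: C, bond orders sum to 2 (valence 4) → 2 H
  atom 3: C, bond orders sum to 2 (valence 4) → 2 H
  atom 4: C, bond orders sum to 2 (valence 4) → 2 H
  atom 5: C, bond orders sum to 2 (valence 4) → 2 H
  atom 6: C, bond orders sum to 2 (valence 4) → 2 H
  atom 7: C, bond orders sum to 2 (valence 4) → 2 H
Totals → C:7, H:14.
In Hill order: C7H14.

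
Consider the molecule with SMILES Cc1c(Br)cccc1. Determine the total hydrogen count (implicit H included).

Walk through each heavy atom and fill implicit hydrogens from standard valence (C 4, N 3, O 2, S 2, halogen 1); for lowercase aromatic atoms, an aromatic c carries 1 H when it has two neighbours and 0 H with three, and aromatic n carries 0 H:
  atom 1: C, bond orders sum to 1 (valence 4) → 3 H
  atom 2: aromatic c, 3 neighbours → 0 H
  atom 3: aromatic c, 3 neighbours → 0 H
  atom 4: Br (halogen, monovalent) → 0 H
  atom 5: aromatic c, 2 neighbours → 1 H
  atom 6: aromatic c, 2 neighbours → 1 H
  atom 7: aromatic c, 2 neighbours → 1 H
  atom 8: aromatic c, 2 neighbours → 1 H
Total hydrogens: 7.

7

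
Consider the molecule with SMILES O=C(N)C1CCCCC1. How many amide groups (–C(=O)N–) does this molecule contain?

The amide motif appears at heavy-atom position 2 in the SMILES.
Amide count: 1.

1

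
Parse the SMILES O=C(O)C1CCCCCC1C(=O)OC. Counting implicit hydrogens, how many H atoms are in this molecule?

16

Walk through each heavy atom and fill implicit hydrogens from standard valence (C 4, N 3, O 2, S 2, halogen 1):
  atom 1: O, bond orders sum to 2 (valence 2) → 0 H
  atom 2: C, bond orders sum to 4 (valence 4) → 0 H
  atom 3: O, bond orders sum to 1 (valence 2) → 1 H
  atom 4: C, bond orders sum to 3 (valence 4) → 1 H
  atom 5: C, bond orders sum to 2 (valence 4) → 2 H
  atom 6: C, bond orders sum to 2 (valence 4) → 2 H
  atom 7: C, bond orders sum to 2 (valence 4) → 2 H
  atom 8: C, bond orders sum to 2 (valence 4) → 2 H
  atom 9: C, bond orders sum to 2 (valence 4) → 2 H
  atom 10: C, bond orders sum to 3 (valence 4) → 1 H
  atom 11: C, bond orders sum to 4 (valence 4) → 0 H
  atom 12: O, bond orders sum to 2 (valence 2) → 0 H
  atom 13: O, bond orders sum to 2 (valence 2) → 0 H
  atom 14: C, bond orders sum to 1 (valence 4) → 3 H
Total hydrogens: 16.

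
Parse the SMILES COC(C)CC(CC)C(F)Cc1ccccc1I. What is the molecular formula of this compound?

C15H22FIO

Walk through each heavy atom and fill implicit hydrogens from standard valence (C 4, N 3, O 2, S 2, halogen 1); for lowercase aromatic atoms, an aromatic c carries 1 H when it has two neighbours and 0 H with three, and aromatic n carries 0 H:
  atom 1: C, bond orders sum to 1 (valence 4) → 3 H
  atom 2: O, bond orders sum to 2 (valence 2) → 0 H
  atom 3: C, bond orders sum to 3 (valence 4) → 1 H
  atom 4: C, bond orders sum to 1 (valence 4) → 3 H
  atom 5: C, bond orders sum to 2 (valence 4) → 2 H
  atom 6: C, bond orders sum to 3 (valence 4) → 1 H
  atom 7: C, bond orders sum to 2 (valence 4) → 2 H
  atom 8: C, bond orders sum to 1 (valence 4) → 3 H
  atom 9: C, bond orders sum to 3 (valence 4) → 1 H
  atom 10: F (halogen, monovalent) → 0 H
  atom 11: C, bond orders sum to 2 (valence 4) → 2 H
  atom 12: aromatic c, 3 neighbours → 0 H
  atom 13: aromatic c, 2 neighbours → 1 H
  atom 14: aromatic c, 2 neighbours → 1 H
  atom 15: aromatic c, 2 neighbours → 1 H
  atom 16: aromatic c, 2 neighbours → 1 H
  atom 17: aromatic c, 3 neighbours → 0 H
  atom 18: I (halogen, monovalent) → 0 H
Totals → C:15, H:22, F:1, I:1, O:1.
In Hill order: C15H22FIO.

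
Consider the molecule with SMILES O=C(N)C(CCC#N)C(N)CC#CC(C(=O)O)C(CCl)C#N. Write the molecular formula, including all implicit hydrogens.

C14H17ClN4O3

Walk through each heavy atom and fill implicit hydrogens from standard valence (C 4, N 3, O 2, S 2, halogen 1):
  atom 1: O, bond orders sum to 2 (valence 2) → 0 H
  atom 2: C, bond orders sum to 4 (valence 4) → 0 H
  atom 3: N, bond orders sum to 1 (valence 3) → 2 H
  atom 4: C, bond orders sum to 3 (valence 4) → 1 H
  atom 5: C, bond orders sum to 2 (valence 4) → 2 H
  atom 6: C, bond orders sum to 2 (valence 4) → 2 H
  atom 7: C, bond orders sum to 4 (valence 4) → 0 H
  atom 8: N, bond orders sum to 3 (valence 3) → 0 H
  atom 9: C, bond orders sum to 3 (valence 4) → 1 H
  atom 10: N, bond orders sum to 1 (valence 3) → 2 H
  atom 11: C, bond orders sum to 2 (valence 4) → 2 H
  atom 12: C, bond orders sum to 4 (valence 4) → 0 H
  atom 13: C, bond orders sum to 4 (valence 4) → 0 H
  atom 14: C, bond orders sum to 3 (valence 4) → 1 H
  atom 15: C, bond orders sum to 4 (valence 4) → 0 H
  atom 16: O, bond orders sum to 2 (valence 2) → 0 H
  atom 17: O, bond orders sum to 1 (valence 2) → 1 H
  atom 18: C, bond orders sum to 3 (valence 4) → 1 H
  atom 19: C, bond orders sum to 2 (valence 4) → 2 H
  atom 20: Cl (halogen, monovalent) → 0 H
  atom 21: C, bond orders sum to 4 (valence 4) → 0 H
  atom 22: N, bond orders sum to 3 (valence 3) → 0 H
Totals → C:14, H:17, Cl:1, N:4, O:3.
In Hill order: C14H17ClN4O3.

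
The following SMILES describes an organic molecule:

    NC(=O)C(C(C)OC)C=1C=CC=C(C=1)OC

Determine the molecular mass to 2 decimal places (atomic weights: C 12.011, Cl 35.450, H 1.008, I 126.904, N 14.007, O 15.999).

First, the molecular formula is C12H17NO3 (counting implicit H from valence).
  C: 12 × 12.011 = 144.132
  H: 17 × 1.008 = 17.136
  N: 1 × 14.007 = 14.007
  O: 3 × 15.999 = 47.997
Sum: 12×12.011 + 17×1.008 + 1×14.007 + 3×15.999 = 223.272 → 223.27 g/mol.

223.27 g/mol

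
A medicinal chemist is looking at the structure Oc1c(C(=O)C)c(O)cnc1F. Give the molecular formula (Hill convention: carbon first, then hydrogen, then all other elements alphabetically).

Walk through each heavy atom and fill implicit hydrogens from standard valence (C 4, N 3, O 2, S 2, halogen 1); for lowercase aromatic atoms, an aromatic c carries 1 H when it has two neighbours and 0 H with three, and aromatic n carries 0 H:
  atom 1: O, bond orders sum to 1 (valence 2) → 1 H
  atom 2: aromatic c, 3 neighbours → 0 H
  atom 3: aromatic c, 3 neighbours → 0 H
  atom 4: C, bond orders sum to 4 (valence 4) → 0 H
  atom 5: O, bond orders sum to 2 (valence 2) → 0 H
  atom 6: C, bond orders sum to 1 (valence 4) → 3 H
  atom 7: aromatic c, 3 neighbours → 0 H
  atom 8: O, bond orders sum to 1 (valence 2) → 1 H
  atom 9: aromatic c, 2 neighbours → 1 H
  atom 10: aromatic n, 2 neighbours → 0 H
  atom 11: aromatic c, 3 neighbours → 0 H
  atom 12: F (halogen, monovalent) → 0 H
Totals → C:7, H:6, F:1, N:1, O:3.
In Hill order: C7H6FNO3.

C7H6FNO3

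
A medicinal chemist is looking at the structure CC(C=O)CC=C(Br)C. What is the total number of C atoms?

7

Count every carbon token in the SMILES (each C, including those in ring-closure positions and inside branches).
Carbon count: 7.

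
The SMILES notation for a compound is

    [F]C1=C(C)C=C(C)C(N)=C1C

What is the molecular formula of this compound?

Walk through each heavy atom and fill implicit hydrogens from standard valence (C 4, N 3, O 2, S 2, halogen 1):
  atom 1: F with explicit H count 0
  atom 2: C, bond orders sum to 4 (valence 4) → 0 H
  atom 3: C, bond orders sum to 4 (valence 4) → 0 H
  atom 4: C, bond orders sum to 1 (valence 4) → 3 H
  atom 5: C, bond orders sum to 3 (valence 4) → 1 H
  atom 6: C, bond orders sum to 4 (valence 4) → 0 H
  atom 7: C, bond orders sum to 1 (valence 4) → 3 H
  atom 8: C, bond orders sum to 4 (valence 4) → 0 H
  atom 9: N, bond orders sum to 1 (valence 3) → 2 H
  atom 10: C, bond orders sum to 4 (valence 4) → 0 H
  atom 11: C, bond orders sum to 1 (valence 4) → 3 H
Totals → C:9, H:12, F:1, N:1.
In Hill order: C9H12FN.

C9H12FN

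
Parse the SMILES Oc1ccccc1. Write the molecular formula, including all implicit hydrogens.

C6H6O

Walk through each heavy atom and fill implicit hydrogens from standard valence (C 4, N 3, O 2, S 2, halogen 1); for lowercase aromatic atoms, an aromatic c carries 1 H when it has two neighbours and 0 H with three, and aromatic n carries 0 H:
  atom 1: O, bond orders sum to 1 (valence 2) → 1 H
  atom 2: aromatic c, 3 neighbours → 0 H
  atom 3: aromatic c, 2 neighbours → 1 H
  atom 4: aromatic c, 2 neighbours → 1 H
  atom 5: aromatic c, 2 neighbours → 1 H
  atom 6: aromatic c, 2 neighbours → 1 H
  atom 7: aromatic c, 2 neighbours → 1 H
Totals → C:6, H:6, O:1.
In Hill order: C6H6O.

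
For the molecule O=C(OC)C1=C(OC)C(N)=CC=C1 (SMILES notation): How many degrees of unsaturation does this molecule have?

Degree of unsaturation = (number of rings) + (number of π bonds).
Ring closures in the SMILES: 1.
π bonds: 4 double bonds (each 1 DoU) → 4 DoU from unsaturation.
Total DoU = 1 + 4 = 5.

5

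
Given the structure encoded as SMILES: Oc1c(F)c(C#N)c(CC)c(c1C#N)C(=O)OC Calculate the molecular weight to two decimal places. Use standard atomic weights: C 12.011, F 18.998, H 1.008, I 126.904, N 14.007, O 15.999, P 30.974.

248.21 g/mol

First, the molecular formula is C12H9FN2O3 (counting implicit H from valence).
  C: 12 × 12.011 = 144.132
  F: 1 × 18.998 = 18.998
  H: 9 × 1.008 = 9.072
  N: 2 × 14.007 = 28.014
  O: 3 × 15.999 = 47.997
Sum: 12×12.011 + 1×18.998 + 9×1.008 + 2×14.007 + 3×15.999 = 248.213 → 248.21 g/mol.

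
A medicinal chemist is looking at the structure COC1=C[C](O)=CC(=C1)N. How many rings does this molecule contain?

1

In SMILES, each pair of matching ring-closure digits denotes one ring-closing bond; the number of such bonds equals the number of independent rings.
Ring-closure bonds here: 1.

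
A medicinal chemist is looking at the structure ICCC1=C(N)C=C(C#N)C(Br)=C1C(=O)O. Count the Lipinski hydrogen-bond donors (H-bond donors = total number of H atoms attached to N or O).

3

Donors: find every N or O and count the H atoms it carries.
  atom 6 (N): bond orders sum to 1 → 2 H
  atom 10 (N): bond orders sum to 3 → 0 H
  atom 15 (O): bond orders sum to 2 → 0 H
  atom 16 (O): bond orders sum to 1 → 1 H
Lipinski HBD = 3.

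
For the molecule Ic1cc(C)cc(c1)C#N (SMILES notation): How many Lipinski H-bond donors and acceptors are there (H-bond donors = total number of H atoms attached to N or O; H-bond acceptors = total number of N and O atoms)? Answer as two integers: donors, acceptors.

Donors: find every N or O and count the H atoms it carries.
  atom 10 (N): bond orders sum to 3 → 0 H
Lipinski HBD = 0.
Acceptors: N atoms = 1, O atoms = 0 → HBA = 1.

0, 1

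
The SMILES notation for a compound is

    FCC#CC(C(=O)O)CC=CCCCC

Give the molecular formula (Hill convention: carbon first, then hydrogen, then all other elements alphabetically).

C12H17FO2

Walk through each heavy atom and fill implicit hydrogens from standard valence (C 4, N 3, O 2, S 2, halogen 1):
  atom 1: F (halogen, monovalent) → 0 H
  atom 2: C, bond orders sum to 2 (valence 4) → 2 H
  atom 3: C, bond orders sum to 4 (valence 4) → 0 H
  atom 4: C, bond orders sum to 4 (valence 4) → 0 H
  atom 5: C, bond orders sum to 3 (valence 4) → 1 H
  atom 6: C, bond orders sum to 4 (valence 4) → 0 H
  atom 7: O, bond orders sum to 2 (valence 2) → 0 H
  atom 8: O, bond orders sum to 1 (valence 2) → 1 H
  atom 9: C, bond orders sum to 2 (valence 4) → 2 H
  atom 10: C, bond orders sum to 3 (valence 4) → 1 H
  atom 11: C, bond orders sum to 3 (valence 4) → 1 H
  atom 12: C, bond orders sum to 2 (valence 4) → 2 H
  atom 13: C, bond orders sum to 2 (valence 4) → 2 H
  atom 14: C, bond orders sum to 2 (valence 4) → 2 H
  atom 15: C, bond orders sum to 1 (valence 4) → 3 H
Totals → C:12, H:17, F:1, O:2.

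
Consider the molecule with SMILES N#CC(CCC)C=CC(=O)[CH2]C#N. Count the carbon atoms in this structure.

Count every carbon token in the SMILES (each C, including those in ring-closure positions and inside branches).
Carbon count: 10.

10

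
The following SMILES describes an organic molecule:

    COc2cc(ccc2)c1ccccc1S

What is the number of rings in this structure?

2

In SMILES, each pair of matching ring-closure digits denotes one ring-closing bond; the number of such bonds equals the number of independent rings.
Ring-closure bonds here: 2.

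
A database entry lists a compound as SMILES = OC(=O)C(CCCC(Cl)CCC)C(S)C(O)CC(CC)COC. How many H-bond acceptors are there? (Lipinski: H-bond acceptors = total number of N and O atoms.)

N atoms: 0; O atoms: 4.
Lipinski HBA = 0 + 4 = 4.

4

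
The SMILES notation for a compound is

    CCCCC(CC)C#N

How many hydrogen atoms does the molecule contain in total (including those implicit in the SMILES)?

Walk through each heavy atom and fill implicit hydrogens from standard valence (C 4, N 3, O 2, S 2, halogen 1):
  atom 1: C, bond orders sum to 1 (valence 4) → 3 H
  atom 2: C, bond orders sum to 2 (valence 4) → 2 H
  atom 3: C, bond orders sum to 2 (valence 4) → 2 H
  atom 4: C, bond orders sum to 2 (valence 4) → 2 H
  atom 5: C, bond orders sum to 3 (valence 4) → 1 H
  atom 6: C, bond orders sum to 2 (valence 4) → 2 H
  atom 7: C, bond orders sum to 1 (valence 4) → 3 H
  atom 8: C, bond orders sum to 4 (valence 4) → 0 H
  atom 9: N, bond orders sum to 3 (valence 3) → 0 H
Total hydrogens: 15.

15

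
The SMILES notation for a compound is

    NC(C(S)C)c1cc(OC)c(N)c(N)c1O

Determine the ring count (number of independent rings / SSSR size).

In SMILES, each pair of matching ring-closure digits denotes one ring-closing bond; the number of such bonds equals the number of independent rings.
Ring-closure bonds here: 1.

1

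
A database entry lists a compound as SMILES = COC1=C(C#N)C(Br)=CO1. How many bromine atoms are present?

Scan the SMILES for Br atoms (remember two-letter symbols like Cl and Br are single atoms).
Bromine count: 1.

1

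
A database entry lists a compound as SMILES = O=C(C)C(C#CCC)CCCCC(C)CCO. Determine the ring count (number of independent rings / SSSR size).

In SMILES, each pair of matching ring-closure digits denotes one ring-closing bond; the number of such bonds equals the number of independent rings.
Ring-closure bonds here: 0.

0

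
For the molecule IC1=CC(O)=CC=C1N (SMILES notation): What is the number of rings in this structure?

1

In SMILES, each pair of matching ring-closure digits denotes one ring-closing bond; the number of such bonds equals the number of independent rings.
Ring-closure bonds here: 1.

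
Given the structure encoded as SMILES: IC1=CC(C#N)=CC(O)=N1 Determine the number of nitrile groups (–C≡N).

The nitrile motif appears at heavy-atom position 5 in the SMILES.
Other groups present: 1 hydroxyl.
Nitrile count: 1.

1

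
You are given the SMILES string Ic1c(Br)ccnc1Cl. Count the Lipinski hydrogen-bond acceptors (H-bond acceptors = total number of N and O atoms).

1

N atoms: 1; O atoms: 0.
Lipinski HBA = 1 + 0 = 1.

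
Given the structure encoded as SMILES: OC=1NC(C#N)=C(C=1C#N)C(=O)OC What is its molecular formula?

Walk through each heavy atom and fill implicit hydrogens from standard valence (C 4, N 3, O 2, S 2, halogen 1):
  atom 1: O, bond orders sum to 1 (valence 2) → 1 H
  atom 2: C, bond orders sum to 4 (valence 4) → 0 H
  atom 3: N, bond orders sum to 2 (valence 3) → 1 H
  atom 4: C, bond orders sum to 4 (valence 4) → 0 H
  atom 5: C, bond orders sum to 4 (valence 4) → 0 H
  atom 6: N, bond orders sum to 3 (valence 3) → 0 H
  atom 7: C, bond orders sum to 4 (valence 4) → 0 H
  atom 8: C, bond orders sum to 4 (valence 4) → 0 H
  atom 9: C, bond orders sum to 4 (valence 4) → 0 H
  atom 10: N, bond orders sum to 3 (valence 3) → 0 H
  atom 11: C, bond orders sum to 4 (valence 4) → 0 H
  atom 12: O, bond orders sum to 2 (valence 2) → 0 H
  atom 13: O, bond orders sum to 2 (valence 2) → 0 H
  atom 14: C, bond orders sum to 1 (valence 4) → 3 H
Totals → C:8, H:5, N:3, O:3.
In Hill order: C8H5N3O3.

C8H5N3O3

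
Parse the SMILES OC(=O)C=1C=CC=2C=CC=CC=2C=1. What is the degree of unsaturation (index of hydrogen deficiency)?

8

Molecular formula: C11H8O2.
DoU = (2C + 2 + N − H − X) / 2, where X is the halogen count and O/S are ignored.
    = (2·11 + 2 + 0 − 8 − 0) / 2 = 16 / 2 = 8.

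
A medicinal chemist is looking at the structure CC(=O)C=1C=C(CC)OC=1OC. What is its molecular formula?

Walk through each heavy atom and fill implicit hydrogens from standard valence (C 4, N 3, O 2, S 2, halogen 1):
  atom 1: C, bond orders sum to 1 (valence 4) → 3 H
  atom 2: C, bond orders sum to 4 (valence 4) → 0 H
  atom 3: O, bond orders sum to 2 (valence 2) → 0 H
  atom 4: C, bond orders sum to 4 (valence 4) → 0 H
  atom 5: C, bond orders sum to 3 (valence 4) → 1 H
  atom 6: C, bond orders sum to 4 (valence 4) → 0 H
  atom 7: C, bond orders sum to 2 (valence 4) → 2 H
  atom 8: C, bond orders sum to 1 (valence 4) → 3 H
  atom 9: O, bond orders sum to 2 (valence 2) → 0 H
  atom 10: C, bond orders sum to 4 (valence 4) → 0 H
  atom 11: O, bond orders sum to 2 (valence 2) → 0 H
  atom 12: C, bond orders sum to 1 (valence 4) → 3 H
Totals → C:9, H:12, O:3.
In Hill order: C9H12O3.

C9H12O3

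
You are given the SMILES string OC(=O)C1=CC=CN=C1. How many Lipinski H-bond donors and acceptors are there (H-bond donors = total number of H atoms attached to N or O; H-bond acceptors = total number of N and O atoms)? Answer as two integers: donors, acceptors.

1, 3

Donors: find every N or O and count the H atoms it carries.
  atom 1 (O): bond orders sum to 1 → 1 H
  atom 3 (O): bond orders sum to 2 → 0 H
  atom 8 (N): bond orders sum to 3 → 0 H
Lipinski HBD = 1.
Acceptors: N atoms = 1, O atoms = 2 → HBA = 3.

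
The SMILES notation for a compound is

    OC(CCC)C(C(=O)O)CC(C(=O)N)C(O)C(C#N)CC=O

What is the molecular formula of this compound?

C14H22N2O6

Walk through each heavy atom and fill implicit hydrogens from standard valence (C 4, N 3, O 2, S 2, halogen 1):
  atom 1: O, bond orders sum to 1 (valence 2) → 1 H
  atom 2: C, bond orders sum to 3 (valence 4) → 1 H
  atom 3: C, bond orders sum to 2 (valence 4) → 2 H
  atom 4: C, bond orders sum to 2 (valence 4) → 2 H
  atom 5: C, bond orders sum to 1 (valence 4) → 3 H
  atom 6: C, bond orders sum to 3 (valence 4) → 1 H
  atom 7: C, bond orders sum to 4 (valence 4) → 0 H
  atom 8: O, bond orders sum to 2 (valence 2) → 0 H
  atom 9: O, bond orders sum to 1 (valence 2) → 1 H
  atom 10: C, bond orders sum to 2 (valence 4) → 2 H
  atom 11: C, bond orders sum to 3 (valence 4) → 1 H
  atom 12: C, bond orders sum to 4 (valence 4) → 0 H
  atom 13: O, bond orders sum to 2 (valence 2) → 0 H
  atom 14: N, bond orders sum to 1 (valence 3) → 2 H
  atom 15: C, bond orders sum to 3 (valence 4) → 1 H
  atom 16: O, bond orders sum to 1 (valence 2) → 1 H
  atom 17: C, bond orders sum to 3 (valence 4) → 1 H
  atom 18: C, bond orders sum to 4 (valence 4) → 0 H
  atom 19: N, bond orders sum to 3 (valence 3) → 0 H
  atom 20: C, bond orders sum to 2 (valence 4) → 2 H
  atom 21: C, bond orders sum to 3 (valence 4) → 1 H
  atom 22: O, bond orders sum to 2 (valence 2) → 0 H
Totals → C:14, H:22, N:2, O:6.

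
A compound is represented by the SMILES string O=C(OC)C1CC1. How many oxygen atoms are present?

Scan the SMILES for O atoms (remember two-letter symbols like Cl and Br are single atoms).
Oxygen count: 2.

2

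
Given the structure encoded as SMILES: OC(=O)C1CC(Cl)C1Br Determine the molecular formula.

C5H6BrClO2

Walk through each heavy atom and fill implicit hydrogens from standard valence (C 4, N 3, O 2, S 2, halogen 1):
  atom 1: O, bond orders sum to 1 (valence 2) → 1 H
  atom 2: C, bond orders sum to 4 (valence 4) → 0 H
  atom 3: O, bond orders sum to 2 (valence 2) → 0 H
  atom 4: C, bond orders sum to 3 (valence 4) → 1 H
  atom 5: C, bond orders sum to 2 (valence 4) → 2 H
  atom 6: C, bond orders sum to 3 (valence 4) → 1 H
  atom 7: Cl (halogen, monovalent) → 0 H
  atom 8: C, bond orders sum to 3 (valence 4) → 1 H
  atom 9: Br (halogen, monovalent) → 0 H
Totals → C:5, H:6, Br:1, Cl:1, O:2.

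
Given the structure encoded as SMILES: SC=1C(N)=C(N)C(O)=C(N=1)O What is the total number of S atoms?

1

Scan the SMILES for S atoms (remember two-letter symbols like Cl and Br are single atoms).
Sulfur count: 1.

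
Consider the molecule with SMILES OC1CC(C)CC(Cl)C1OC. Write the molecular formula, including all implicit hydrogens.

C8H15ClO2

Walk through each heavy atom and fill implicit hydrogens from standard valence (C 4, N 3, O 2, S 2, halogen 1):
  atom 1: O, bond orders sum to 1 (valence 2) → 1 H
  atom 2: C, bond orders sum to 3 (valence 4) → 1 H
  atom 3: C, bond orders sum to 2 (valence 4) → 2 H
  atom 4: C, bond orders sum to 3 (valence 4) → 1 H
  atom 5: C, bond orders sum to 1 (valence 4) → 3 H
  atom 6: C, bond orders sum to 2 (valence 4) → 2 H
  atom 7: C, bond orders sum to 3 (valence 4) → 1 H
  atom 8: Cl (halogen, monovalent) → 0 H
  atom 9: C, bond orders sum to 3 (valence 4) → 1 H
  atom 10: O, bond orders sum to 2 (valence 2) → 0 H
  atom 11: C, bond orders sum to 1 (valence 4) → 3 H
Totals → C:8, H:15, Cl:1, O:2.
In Hill order: C8H15ClO2.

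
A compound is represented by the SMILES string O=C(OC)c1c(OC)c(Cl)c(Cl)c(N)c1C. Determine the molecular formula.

Walk through each heavy atom and fill implicit hydrogens from standard valence (C 4, N 3, O 2, S 2, halogen 1); for lowercase aromatic atoms, an aromatic c carries 1 H when it has two neighbours and 0 H with three, and aromatic n carries 0 H:
  atom 1: O, bond orders sum to 2 (valence 2) → 0 H
  atom 2: C, bond orders sum to 4 (valence 4) → 0 H
  atom 3: O, bond orders sum to 2 (valence 2) → 0 H
  atom 4: C, bond orders sum to 1 (valence 4) → 3 H
  atom 5: aromatic c, 3 neighbours → 0 H
  atom 6: aromatic c, 3 neighbours → 0 H
  atom 7: O, bond orders sum to 2 (valence 2) → 0 H
  atom 8: C, bond orders sum to 1 (valence 4) → 3 H
  atom 9: aromatic c, 3 neighbours → 0 H
  atom 10: Cl (halogen, monovalent) → 0 H
  atom 11: aromatic c, 3 neighbours → 0 H
  atom 12: Cl (halogen, monovalent) → 0 H
  atom 13: aromatic c, 3 neighbours → 0 H
  atom 14: N, bond orders sum to 1 (valence 3) → 2 H
  atom 15: aromatic c, 3 neighbours → 0 H
  atom 16: C, bond orders sum to 1 (valence 4) → 3 H
Totals → C:10, H:11, Cl:2, N:1, O:3.
In Hill order: C10H11Cl2NO3.

C10H11Cl2NO3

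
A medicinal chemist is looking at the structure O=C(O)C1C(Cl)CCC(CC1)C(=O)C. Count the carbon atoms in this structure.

10

Count every carbon token in the SMILES (each C, including those in ring-closure positions and inside branches).
Carbon count: 10.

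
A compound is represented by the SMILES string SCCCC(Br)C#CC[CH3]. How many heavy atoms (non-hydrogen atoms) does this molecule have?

Every atom symbol written in the SMILES (organic subset) is one heavy atom; implicit H are not written.
Heavy atoms by element → Br:1, C:8, S:1.
Total: 10.

10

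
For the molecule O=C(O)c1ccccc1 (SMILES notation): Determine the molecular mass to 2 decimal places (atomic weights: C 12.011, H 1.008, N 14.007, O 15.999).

First, the molecular formula is C7H6O2 (counting implicit H from valence).
  C: 7 × 12.011 = 84.077
  H: 6 × 1.008 = 6.048
  O: 2 × 15.999 = 31.998
Sum: 7×12.011 + 6×1.008 + 2×15.999 = 122.123 → 122.12 g/mol.

122.12 g/mol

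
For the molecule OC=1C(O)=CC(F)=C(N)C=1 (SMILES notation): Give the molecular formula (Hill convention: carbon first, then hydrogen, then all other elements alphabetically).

C6H6FNO2

Walk through each heavy atom and fill implicit hydrogens from standard valence (C 4, N 3, O 2, S 2, halogen 1):
  atom 1: O, bond orders sum to 1 (valence 2) → 1 H
  atom 2: C, bond orders sum to 4 (valence 4) → 0 H
  atom 3: C, bond orders sum to 4 (valence 4) → 0 H
  atom 4: O, bond orders sum to 1 (valence 2) → 1 H
  atom 5: C, bond orders sum to 3 (valence 4) → 1 H
  atom 6: C, bond orders sum to 4 (valence 4) → 0 H
  atom 7: F (halogen, monovalent) → 0 H
  atom 8: C, bond orders sum to 4 (valence 4) → 0 H
  atom 9: N, bond orders sum to 1 (valence 3) → 2 H
  atom 10: C, bond orders sum to 3 (valence 4) → 1 H
Totals → C:6, H:6, F:1, N:1, O:2.
In Hill order: C6H6FNO2.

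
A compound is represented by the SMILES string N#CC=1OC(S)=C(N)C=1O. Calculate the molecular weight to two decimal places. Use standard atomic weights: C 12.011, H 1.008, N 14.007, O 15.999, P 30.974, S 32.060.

First, the molecular formula is C5H4N2O2S (counting implicit H from valence).
  C: 5 × 12.011 = 60.055
  H: 4 × 1.008 = 4.032
  N: 2 × 14.007 = 28.014
  O: 2 × 15.999 = 31.998
  S: 1 × 32.060 = 32.060
Sum: 5×12.011 + 4×1.008 + 2×14.007 + 2×15.999 + 1×32.060 = 156.159 → 156.16 g/mol.

156.16 g/mol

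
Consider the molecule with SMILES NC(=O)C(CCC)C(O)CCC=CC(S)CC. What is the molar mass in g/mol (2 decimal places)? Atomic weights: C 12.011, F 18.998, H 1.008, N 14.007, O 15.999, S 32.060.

259.41 g/mol

First, the molecular formula is C13H25NO2S (counting implicit H from valence).
  C: 13 × 12.011 = 156.143
  H: 25 × 1.008 = 25.200
  N: 1 × 14.007 = 14.007
  O: 2 × 15.999 = 31.998
  S: 1 × 32.060 = 32.060
Sum: 13×12.011 + 25×1.008 + 1×14.007 + 2×15.999 + 1×32.060 = 259.408 → 259.41 g/mol.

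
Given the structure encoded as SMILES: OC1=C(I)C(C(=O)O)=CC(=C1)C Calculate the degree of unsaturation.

5

Molecular formula: C8H7IO3.
DoU = (2C + 2 + N − H − X) / 2, where X is the halogen count and O/S are ignored.
    = (2·8 + 2 + 0 − 7 − 1) / 2 = 10 / 2 = 5.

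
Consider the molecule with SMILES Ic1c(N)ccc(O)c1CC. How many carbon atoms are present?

Count every carbon token in the SMILES (each C, including those in ring-closure positions and inside branches).
Carbon count: 8.

8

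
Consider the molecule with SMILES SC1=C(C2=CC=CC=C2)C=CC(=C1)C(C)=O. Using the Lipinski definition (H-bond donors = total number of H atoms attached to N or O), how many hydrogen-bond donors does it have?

0

Donors: find every N or O and count the H atoms it carries.
  atom 16 (O): bond orders sum to 2 → 0 H
Lipinski HBD = 0.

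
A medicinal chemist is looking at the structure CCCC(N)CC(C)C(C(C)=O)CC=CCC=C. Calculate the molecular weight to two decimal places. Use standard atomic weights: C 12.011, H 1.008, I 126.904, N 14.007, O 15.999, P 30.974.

251.41 g/mol

First, the molecular formula is C16H29NO (counting implicit H from valence).
  C: 16 × 12.011 = 192.176
  H: 29 × 1.008 = 29.232
  N: 1 × 14.007 = 14.007
  O: 1 × 15.999 = 15.999
Sum: 16×12.011 + 29×1.008 + 1×14.007 + 1×15.999 = 251.414 → 251.41 g/mol.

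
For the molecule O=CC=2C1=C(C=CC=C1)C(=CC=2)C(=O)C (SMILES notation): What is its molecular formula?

Walk through each heavy atom and fill implicit hydrogens from standard valence (C 4, N 3, O 2, S 2, halogen 1):
  atom 1: O, bond orders sum to 2 (valence 2) → 0 H
  atom 2: C, bond orders sum to 3 (valence 4) → 1 H
  atom 3: C, bond orders sum to 4 (valence 4) → 0 H
  atom 4: C, bond orders sum to 4 (valence 4) → 0 H
  atom 5: C, bond orders sum to 4 (valence 4) → 0 H
  atom 6: C, bond orders sum to 3 (valence 4) → 1 H
  atom 7: C, bond orders sum to 3 (valence 4) → 1 H
  atom 8: C, bond orders sum to 3 (valence 4) → 1 H
  atom 9: C, bond orders sum to 3 (valence 4) → 1 H
  atom 10: C, bond orders sum to 4 (valence 4) → 0 H
  atom 11: C, bond orders sum to 3 (valence 4) → 1 H
  atom 12: C, bond orders sum to 3 (valence 4) → 1 H
  atom 13: C, bond orders sum to 4 (valence 4) → 0 H
  atom 14: O, bond orders sum to 2 (valence 2) → 0 H
  atom 15: C, bond orders sum to 1 (valence 4) → 3 H
Totals → C:13, H:10, O:2.
In Hill order: C13H10O2.

C13H10O2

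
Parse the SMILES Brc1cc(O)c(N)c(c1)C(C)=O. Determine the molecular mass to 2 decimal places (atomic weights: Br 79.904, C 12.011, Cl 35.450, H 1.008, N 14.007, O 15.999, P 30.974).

First, the molecular formula is C8H8BrNO2 (counting implicit H from valence).
  Br: 1 × 79.904 = 79.904
  C: 8 × 12.011 = 96.088
  H: 8 × 1.008 = 8.064
  N: 1 × 14.007 = 14.007
  O: 2 × 15.999 = 31.998
Sum: 1×79.904 + 8×12.011 + 8×1.008 + 1×14.007 + 2×15.999 = 230.061 → 230.06 g/mol.

230.06 g/mol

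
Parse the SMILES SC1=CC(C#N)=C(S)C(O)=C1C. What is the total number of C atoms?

8

Count every carbon token in the SMILES (each C, including those in ring-closure positions and inside branches).
Carbon count: 8.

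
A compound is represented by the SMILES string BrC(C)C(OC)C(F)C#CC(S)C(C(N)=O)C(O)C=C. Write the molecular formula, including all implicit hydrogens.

C13H19BrFNO3S

Walk through each heavy atom and fill implicit hydrogens from standard valence (C 4, N 3, O 2, S 2, halogen 1):
  atom 1: Br (halogen, monovalent) → 0 H
  atom 2: C, bond orders sum to 3 (valence 4) → 1 H
  atom 3: C, bond orders sum to 1 (valence 4) → 3 H
  atom 4: C, bond orders sum to 3 (valence 4) → 1 H
  atom 5: O, bond orders sum to 2 (valence 2) → 0 H
  atom 6: C, bond orders sum to 1 (valence 4) → 3 H
  atom 7: C, bond orders sum to 3 (valence 4) → 1 H
  atom 8: F (halogen, monovalent) → 0 H
  atom 9: C, bond orders sum to 4 (valence 4) → 0 H
  atom 10: C, bond orders sum to 4 (valence 4) → 0 H
  atom 11: C, bond orders sum to 3 (valence 4) → 1 H
  atom 12: S, bond orders sum to 1 (valence 2) → 1 H
  atom 13: C, bond orders sum to 3 (valence 4) → 1 H
  atom 14: C, bond orders sum to 4 (valence 4) → 0 H
  atom 15: N, bond orders sum to 1 (valence 3) → 2 H
  atom 16: O, bond orders sum to 2 (valence 2) → 0 H
  atom 17: C, bond orders sum to 3 (valence 4) → 1 H
  atom 18: O, bond orders sum to 1 (valence 2) → 1 H
  atom 19: C, bond orders sum to 3 (valence 4) → 1 H
  atom 20: C, bond orders sum to 2 (valence 4) → 2 H
Totals → C:13, H:19, Br:1, F:1, N:1, O:3, S:1.
In Hill order: C13H19BrFNO3S.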